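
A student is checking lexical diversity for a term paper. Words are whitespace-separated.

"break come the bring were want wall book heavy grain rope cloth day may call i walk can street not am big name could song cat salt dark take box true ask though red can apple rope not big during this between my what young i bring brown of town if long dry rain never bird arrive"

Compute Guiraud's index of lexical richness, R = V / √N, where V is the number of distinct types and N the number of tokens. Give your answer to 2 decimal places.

6.76

N = 57, V = 51.
√N = 7.549834
R = 51 / 7.549834 = 6.76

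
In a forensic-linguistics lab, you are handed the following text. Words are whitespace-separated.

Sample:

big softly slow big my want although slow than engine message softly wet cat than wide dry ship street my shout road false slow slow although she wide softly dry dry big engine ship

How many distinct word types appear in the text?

Distinct types: {although, big, cat, dry, engine, false, message, my, road, she, ship, shout, slow, softly, street, than, want, wet, wide}
V = 19

19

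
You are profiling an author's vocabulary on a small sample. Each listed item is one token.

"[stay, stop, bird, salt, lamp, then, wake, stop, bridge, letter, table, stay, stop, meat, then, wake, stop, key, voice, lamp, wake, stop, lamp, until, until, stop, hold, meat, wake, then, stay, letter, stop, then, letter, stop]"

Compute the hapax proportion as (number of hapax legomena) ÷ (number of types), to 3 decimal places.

0.467

Frequencies: stop:8, then:4, wake:4, stay:3, lamp:3, letter:3, meat:2, until:2, bird:1, salt:1, bridge:1, table:1, key:1, voice:1, hold:1
Hapax count = 7; type count = 15.
Ratio = 7 / 15 = 0.467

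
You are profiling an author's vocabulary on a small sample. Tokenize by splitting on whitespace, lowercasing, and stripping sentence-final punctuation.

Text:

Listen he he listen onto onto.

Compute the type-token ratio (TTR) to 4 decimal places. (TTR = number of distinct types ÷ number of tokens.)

N = 6 tokens, V = 3 types.
TTR = V / N = 3 / 6 = 0.5000

0.5000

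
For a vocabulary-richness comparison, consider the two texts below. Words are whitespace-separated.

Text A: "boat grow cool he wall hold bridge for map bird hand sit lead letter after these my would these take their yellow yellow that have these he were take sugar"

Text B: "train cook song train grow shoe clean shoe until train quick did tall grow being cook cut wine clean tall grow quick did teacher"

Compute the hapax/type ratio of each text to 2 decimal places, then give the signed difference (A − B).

0.41

A: hapax=21, V=25, ratio=0.84
B: hapax=6, V=14, ratio=0.43
Difference = 0.84 − 0.43 = 0.41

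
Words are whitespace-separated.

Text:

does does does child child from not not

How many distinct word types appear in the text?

4

Distinct types: {child, does, from, not}
V = 4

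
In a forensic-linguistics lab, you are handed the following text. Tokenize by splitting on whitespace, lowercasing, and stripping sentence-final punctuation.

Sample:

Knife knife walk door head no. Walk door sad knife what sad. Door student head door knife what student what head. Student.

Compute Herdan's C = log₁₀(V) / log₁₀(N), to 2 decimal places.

N = 22, V = 8.
log₁₀(V) = 0.903090, log₁₀(N) = 1.342423
C = 0.903090 / 1.342423 = 0.67

0.67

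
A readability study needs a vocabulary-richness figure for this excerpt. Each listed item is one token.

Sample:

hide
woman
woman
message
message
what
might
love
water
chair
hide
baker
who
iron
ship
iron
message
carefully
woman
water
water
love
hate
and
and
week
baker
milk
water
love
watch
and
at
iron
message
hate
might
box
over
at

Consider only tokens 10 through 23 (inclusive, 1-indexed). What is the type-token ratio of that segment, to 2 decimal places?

0.86

Segment tokens 10–23: chair, hide, baker, who, iron, ship, iron, message, carefully, woman, water, water, love, hate
Segment N = 14, segment V = 12.
TTR = 12 / 14 = 0.86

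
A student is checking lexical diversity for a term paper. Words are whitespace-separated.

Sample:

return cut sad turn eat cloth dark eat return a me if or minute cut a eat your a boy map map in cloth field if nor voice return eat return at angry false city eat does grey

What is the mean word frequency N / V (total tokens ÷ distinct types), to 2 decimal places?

N = 38 tokens, V = 25 types.
Mean frequency = N / V = 38 / 25 = 1.52

1.52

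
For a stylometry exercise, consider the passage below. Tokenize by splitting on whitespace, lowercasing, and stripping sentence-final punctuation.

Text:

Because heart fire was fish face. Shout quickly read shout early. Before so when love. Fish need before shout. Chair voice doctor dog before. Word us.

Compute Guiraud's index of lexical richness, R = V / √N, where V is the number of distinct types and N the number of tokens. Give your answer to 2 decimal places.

N = 26, V = 21.
√N = 5.099020
R = 21 / 5.099020 = 4.12

4.12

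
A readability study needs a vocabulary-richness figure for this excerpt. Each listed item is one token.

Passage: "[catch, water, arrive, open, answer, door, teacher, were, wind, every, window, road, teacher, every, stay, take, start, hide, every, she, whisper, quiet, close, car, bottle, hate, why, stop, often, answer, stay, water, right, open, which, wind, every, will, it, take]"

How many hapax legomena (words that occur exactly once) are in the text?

Frequencies: every:4, water:2, open:2, answer:2, teacher:2, wind:2, stay:2, take:2, catch:1, arrive:1, door:1, were:1, window:1, road:1, start:1, hide:1, she:1, whisper:1, quiet:1, close:1, … (10 more, each freq 1)
Hapax (freq=1): arrive, bottle, car, catch, close, door, hate, hide, it, often, quiet, right, road, she, start, stop, were, which, whisper, why, will, window

22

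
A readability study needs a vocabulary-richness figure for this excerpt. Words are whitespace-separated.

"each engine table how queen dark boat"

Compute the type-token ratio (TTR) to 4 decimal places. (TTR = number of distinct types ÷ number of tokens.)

N = 7 tokens, V = 7 types.
TTR = V / N = 7 / 7 = 1.0000

1.0000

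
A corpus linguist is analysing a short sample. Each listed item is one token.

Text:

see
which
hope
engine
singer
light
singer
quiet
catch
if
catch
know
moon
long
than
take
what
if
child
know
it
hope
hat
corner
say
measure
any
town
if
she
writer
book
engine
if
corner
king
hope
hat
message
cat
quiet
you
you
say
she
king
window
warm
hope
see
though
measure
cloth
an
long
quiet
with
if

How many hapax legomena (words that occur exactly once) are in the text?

20

Frequencies: if:5, hope:4, quiet:3, see:2, engine:2, singer:2, catch:2, know:2, long:2, hat:2, corner:2, say:2, measure:2, she:2, king:2, you:2, which:1, light:1, moon:1, than:1, … (16 more, each freq 1)
Hapax (freq=1): an, any, book, cat, child, cloth, it, light, message, moon, take, than, though, town, warm, what, which, window, with, writer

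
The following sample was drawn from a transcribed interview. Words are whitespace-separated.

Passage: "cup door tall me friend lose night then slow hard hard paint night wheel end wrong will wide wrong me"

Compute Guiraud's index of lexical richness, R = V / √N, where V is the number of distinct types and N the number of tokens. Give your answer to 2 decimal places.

N = 20, V = 16.
√N = 4.472136
R = 16 / 4.472136 = 3.58

3.58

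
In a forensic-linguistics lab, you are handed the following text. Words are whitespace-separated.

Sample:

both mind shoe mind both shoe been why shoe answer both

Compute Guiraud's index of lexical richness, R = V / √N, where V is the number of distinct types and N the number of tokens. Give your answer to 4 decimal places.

1.8091

N = 11, V = 6.
√N = 3.316625
R = 6 / 3.316625 = 1.8091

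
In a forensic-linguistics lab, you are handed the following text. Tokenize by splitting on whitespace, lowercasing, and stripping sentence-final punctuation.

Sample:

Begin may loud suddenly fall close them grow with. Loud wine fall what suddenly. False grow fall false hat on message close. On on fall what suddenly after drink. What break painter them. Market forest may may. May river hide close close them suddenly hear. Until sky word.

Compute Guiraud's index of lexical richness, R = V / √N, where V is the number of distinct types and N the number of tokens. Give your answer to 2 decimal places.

3.90

N = 48, V = 27.
√N = 6.928203
R = 27 / 6.928203 = 3.90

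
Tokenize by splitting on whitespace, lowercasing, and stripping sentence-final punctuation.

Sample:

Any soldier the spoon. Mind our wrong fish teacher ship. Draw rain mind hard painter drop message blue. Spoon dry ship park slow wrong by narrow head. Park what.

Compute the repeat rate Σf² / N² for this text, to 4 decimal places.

Frequencies: spoon:2, mind:2, wrong:2, ship:2, park:2, any:1, soldier:1, the:1, our:1, fish:1, teacher:1, draw:1, rain:1, hard:1, painter:1, drop:1, message:1, blue:1, dry:1, slow:1, … (4 more, each freq 1)
Σf² = 39; N² = 841
Repeat rate = 39 / 841 = 0.0464

0.0464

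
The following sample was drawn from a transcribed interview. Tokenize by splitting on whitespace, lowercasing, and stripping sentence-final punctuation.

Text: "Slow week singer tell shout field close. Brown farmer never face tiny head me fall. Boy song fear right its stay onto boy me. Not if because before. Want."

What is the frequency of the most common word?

2

Frequencies: me:2, boy:2, slow:1, week:1, singer:1, tell:1, shout:1, field:1, close:1, brown:1, farmer:1, never:1, face:1, tiny:1, head:1, fall:1, song:1, fear:1, right:1, its:1, … (7 more, each freq 1)
Most common: 'me' with frequency 2.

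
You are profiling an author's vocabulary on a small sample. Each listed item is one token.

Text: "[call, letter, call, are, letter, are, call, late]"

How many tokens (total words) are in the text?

Tokens: call, letter, call, are, letter, are, call, late
N = 8

8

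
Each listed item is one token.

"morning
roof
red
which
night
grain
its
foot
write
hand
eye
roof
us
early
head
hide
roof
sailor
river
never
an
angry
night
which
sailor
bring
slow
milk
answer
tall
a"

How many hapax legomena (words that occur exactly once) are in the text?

22

Frequencies: roof:3, which:2, night:2, sailor:2, morning:1, red:1, grain:1, its:1, foot:1, write:1, hand:1, eye:1, us:1, early:1, head:1, hide:1, river:1, never:1, an:1, angry:1, … (6 more, each freq 1)
Hapax (freq=1): a, an, angry, answer, bring, early, eye, foot, grain, hand, head, hide, its, milk, morning, never, red, river, slow, tall, us, write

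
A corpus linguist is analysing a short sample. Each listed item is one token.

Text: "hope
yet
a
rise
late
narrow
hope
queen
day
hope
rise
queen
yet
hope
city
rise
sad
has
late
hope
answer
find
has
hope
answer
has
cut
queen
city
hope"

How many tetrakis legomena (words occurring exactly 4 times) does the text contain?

0

Frequencies: hope:7, rise:3, queen:3, has:3, yet:2, late:2, city:2, answer:2, a:1, narrow:1, day:1, sad:1, find:1, cut:1
Words with frequency 4: (none)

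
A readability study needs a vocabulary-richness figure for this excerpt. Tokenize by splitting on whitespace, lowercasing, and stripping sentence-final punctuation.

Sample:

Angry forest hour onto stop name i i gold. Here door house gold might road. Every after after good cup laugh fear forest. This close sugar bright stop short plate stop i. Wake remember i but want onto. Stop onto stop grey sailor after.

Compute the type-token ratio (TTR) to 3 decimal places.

N = 44 tokens, V = 31 types.
TTR = V / N = 31 / 44 = 0.705

0.705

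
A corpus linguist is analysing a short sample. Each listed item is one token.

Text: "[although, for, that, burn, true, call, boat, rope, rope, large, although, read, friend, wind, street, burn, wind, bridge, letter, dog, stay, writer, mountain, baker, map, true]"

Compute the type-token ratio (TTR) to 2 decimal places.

0.81

N = 26 tokens, V = 21 types.
TTR = V / N = 21 / 26 = 0.81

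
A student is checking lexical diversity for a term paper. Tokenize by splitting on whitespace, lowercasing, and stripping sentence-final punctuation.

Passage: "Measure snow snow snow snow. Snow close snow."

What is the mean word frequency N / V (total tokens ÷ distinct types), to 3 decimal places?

2.667

N = 8 tokens, V = 3 types.
Mean frequency = N / V = 8 / 3 = 2.667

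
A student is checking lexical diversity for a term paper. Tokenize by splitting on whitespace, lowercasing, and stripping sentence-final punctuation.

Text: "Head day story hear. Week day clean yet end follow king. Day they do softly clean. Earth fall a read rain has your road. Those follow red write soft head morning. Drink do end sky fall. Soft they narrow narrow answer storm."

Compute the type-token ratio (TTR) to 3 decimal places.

N = 42 tokens, V = 31 types.
TTR = V / N = 31 / 42 = 0.738

0.738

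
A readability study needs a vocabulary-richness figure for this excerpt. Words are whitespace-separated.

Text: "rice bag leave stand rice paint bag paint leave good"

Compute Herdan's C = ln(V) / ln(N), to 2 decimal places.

0.78

N = 10, V = 6.
ln(V) = 1.791759, ln(N) = 2.302585
C = 1.791759 / 2.302585 = 0.78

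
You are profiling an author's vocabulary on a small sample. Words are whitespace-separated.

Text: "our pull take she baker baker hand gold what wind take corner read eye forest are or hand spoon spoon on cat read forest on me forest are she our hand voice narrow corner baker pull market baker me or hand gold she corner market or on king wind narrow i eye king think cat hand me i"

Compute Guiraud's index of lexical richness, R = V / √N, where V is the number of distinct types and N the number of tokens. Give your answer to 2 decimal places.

N = 58, V = 25.
√N = 7.615773
R = 25 / 7.615773 = 3.28

3.28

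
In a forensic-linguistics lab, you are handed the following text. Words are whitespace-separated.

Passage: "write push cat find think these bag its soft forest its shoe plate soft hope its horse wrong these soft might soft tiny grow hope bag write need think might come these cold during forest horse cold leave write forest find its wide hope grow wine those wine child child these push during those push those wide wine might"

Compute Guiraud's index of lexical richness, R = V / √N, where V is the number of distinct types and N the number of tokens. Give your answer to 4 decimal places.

N = 59, V = 27.
√N = 7.681146
R = 27 / 7.681146 = 3.5151

3.5151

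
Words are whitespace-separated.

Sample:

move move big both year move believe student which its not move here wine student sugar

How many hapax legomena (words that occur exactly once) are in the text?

10

Frequencies: move:4, student:2, big:1, both:1, year:1, believe:1, which:1, its:1, not:1, here:1, wine:1, sugar:1
Hapax (freq=1): believe, big, both, here, its, not, sugar, which, wine, year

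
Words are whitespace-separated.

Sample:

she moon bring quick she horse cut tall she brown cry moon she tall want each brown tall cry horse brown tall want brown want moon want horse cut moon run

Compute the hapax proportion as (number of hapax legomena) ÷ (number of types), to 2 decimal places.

Frequencies: she:4, moon:4, tall:4, brown:4, want:4, horse:3, cut:2, cry:2, bring:1, quick:1, each:1, run:1
Hapax count = 4; type count = 12.
Ratio = 4 / 12 = 0.33

0.33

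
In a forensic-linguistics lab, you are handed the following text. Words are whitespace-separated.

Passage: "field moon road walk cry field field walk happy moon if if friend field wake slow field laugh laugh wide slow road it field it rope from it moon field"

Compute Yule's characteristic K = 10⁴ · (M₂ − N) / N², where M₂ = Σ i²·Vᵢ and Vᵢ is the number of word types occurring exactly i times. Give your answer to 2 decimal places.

Frequencies: field:7, moon:3, it:3, road:2, walk:2, if:2, slow:2, laugh:2, cry:1, happy:1, friend:1, wake:1, wide:1, rope:1, from:1
N = 30. Frequency spectrum: V_1=7, V_2=5, V_3=2, V_7=1
M₂ = 1²·7 + 2²·5 + 3²·2 + 7²·1 = 94
K = 10000 × (94 − 30) / 30² = 711.11

711.11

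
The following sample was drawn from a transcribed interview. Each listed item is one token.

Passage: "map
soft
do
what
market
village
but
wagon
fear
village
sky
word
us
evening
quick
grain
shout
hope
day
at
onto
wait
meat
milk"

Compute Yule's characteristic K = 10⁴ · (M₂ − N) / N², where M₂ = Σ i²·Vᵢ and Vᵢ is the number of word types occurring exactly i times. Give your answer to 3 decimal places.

Frequencies: village:2, map:1, soft:1, do:1, what:1, market:1, but:1, wagon:1, fear:1, sky:1, word:1, us:1, evening:1, quick:1, grain:1, shout:1, hope:1, day:1, at:1, onto:1, … (3 more, each freq 1)
N = 24. Frequency spectrum: V_1=22, V_2=1
M₂ = 1²·22 + 2²·1 = 26
K = 10000 × (26 − 24) / 24² = 34.722

34.722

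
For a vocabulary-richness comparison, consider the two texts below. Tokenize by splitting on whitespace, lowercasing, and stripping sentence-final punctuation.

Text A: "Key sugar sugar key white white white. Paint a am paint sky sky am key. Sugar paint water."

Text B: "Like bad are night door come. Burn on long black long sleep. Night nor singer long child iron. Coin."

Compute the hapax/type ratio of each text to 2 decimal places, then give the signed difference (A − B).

A: hapax=2, V=8, ratio=0.25
B: hapax=14, V=16, ratio=0.88
Difference = 0.25 − 0.88 = -0.63

-0.63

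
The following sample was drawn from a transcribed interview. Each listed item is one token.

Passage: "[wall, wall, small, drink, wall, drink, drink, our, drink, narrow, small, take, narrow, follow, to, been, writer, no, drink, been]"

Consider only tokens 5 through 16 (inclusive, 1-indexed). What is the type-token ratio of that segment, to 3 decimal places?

0.750

Segment tokens 5–16: wall, drink, drink, our, drink, narrow, small, take, narrow, follow, to, been
Segment N = 12, segment V = 9.
TTR = 9 / 12 = 0.750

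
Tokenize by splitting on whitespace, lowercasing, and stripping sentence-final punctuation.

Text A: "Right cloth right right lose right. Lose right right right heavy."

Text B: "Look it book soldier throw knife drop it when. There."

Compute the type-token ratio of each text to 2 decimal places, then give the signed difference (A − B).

-0.54

TTR(A) = 4/11 = 0.36
TTR(B) = 9/10 = 0.90
Difference = 0.36 − 0.90 = -0.54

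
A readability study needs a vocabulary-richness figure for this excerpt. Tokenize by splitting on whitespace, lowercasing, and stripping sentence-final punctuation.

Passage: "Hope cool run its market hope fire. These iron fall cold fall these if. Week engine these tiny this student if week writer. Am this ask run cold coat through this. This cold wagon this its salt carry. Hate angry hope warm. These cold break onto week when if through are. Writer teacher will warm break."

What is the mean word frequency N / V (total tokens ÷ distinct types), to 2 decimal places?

N = 56 tokens, V = 33 types.
Mean frequency = N / V = 56 / 33 = 1.70

1.70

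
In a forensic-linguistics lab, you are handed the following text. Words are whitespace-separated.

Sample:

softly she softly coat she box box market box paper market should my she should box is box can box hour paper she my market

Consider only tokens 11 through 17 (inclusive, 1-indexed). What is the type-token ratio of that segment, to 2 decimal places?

0.86

Segment tokens 11–17: market, should, my, she, should, box, is
Segment N = 7, segment V = 6.
TTR = 6 / 7 = 0.86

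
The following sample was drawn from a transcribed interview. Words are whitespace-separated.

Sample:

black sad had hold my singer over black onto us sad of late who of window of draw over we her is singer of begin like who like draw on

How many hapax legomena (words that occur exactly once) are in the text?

Frequencies: of:4, black:2, sad:2, singer:2, over:2, who:2, draw:2, like:2, had:1, hold:1, my:1, onto:1, us:1, late:1, window:1, we:1, her:1, is:1, begin:1, on:1
Hapax (freq=1): begin, had, her, hold, is, late, my, on, onto, us, we, window

12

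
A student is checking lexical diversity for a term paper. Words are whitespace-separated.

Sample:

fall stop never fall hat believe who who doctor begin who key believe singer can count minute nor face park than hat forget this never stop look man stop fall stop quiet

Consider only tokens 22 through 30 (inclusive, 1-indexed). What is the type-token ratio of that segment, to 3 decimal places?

Segment tokens 22–30: hat, forget, this, never, stop, look, man, stop, fall
Segment N = 9, segment V = 8.
TTR = 8 / 9 = 0.889

0.889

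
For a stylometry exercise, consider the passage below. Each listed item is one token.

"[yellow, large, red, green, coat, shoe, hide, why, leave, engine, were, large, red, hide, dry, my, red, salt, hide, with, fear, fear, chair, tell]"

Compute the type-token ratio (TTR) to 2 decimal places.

0.75

N = 24 tokens, V = 18 types.
TTR = V / N = 18 / 24 = 0.75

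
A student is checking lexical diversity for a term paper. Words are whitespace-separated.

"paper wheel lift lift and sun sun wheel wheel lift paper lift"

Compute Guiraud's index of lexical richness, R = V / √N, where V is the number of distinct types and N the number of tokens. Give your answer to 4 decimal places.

N = 12, V = 5.
√N = 3.464102
R = 5 / 3.464102 = 1.4434

1.4434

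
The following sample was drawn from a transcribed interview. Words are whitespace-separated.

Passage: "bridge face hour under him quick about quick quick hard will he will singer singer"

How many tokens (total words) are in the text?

Tokens: bridge, face, hour, under, him, quick, about, quick, quick, hard, will, he, will, singer, singer
N = 15

15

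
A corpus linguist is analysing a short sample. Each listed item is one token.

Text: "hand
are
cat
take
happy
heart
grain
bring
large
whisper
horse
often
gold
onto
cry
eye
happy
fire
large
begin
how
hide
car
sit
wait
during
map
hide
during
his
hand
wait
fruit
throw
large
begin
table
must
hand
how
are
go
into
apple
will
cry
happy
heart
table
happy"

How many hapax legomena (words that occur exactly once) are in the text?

22

Frequencies: happy:4, hand:3, large:3, are:2, heart:2, cry:2, begin:2, how:2, hide:2, wait:2, during:2, table:2, cat:1, take:1, grain:1, bring:1, whisper:1, horse:1, often:1, gold:1, … (14 more, each freq 1)
Hapax (freq=1): apple, bring, car, cat, eye, fire, fruit, go, gold, grain, his, horse, into, map, must, often, onto, sit, take, throw, whisper, will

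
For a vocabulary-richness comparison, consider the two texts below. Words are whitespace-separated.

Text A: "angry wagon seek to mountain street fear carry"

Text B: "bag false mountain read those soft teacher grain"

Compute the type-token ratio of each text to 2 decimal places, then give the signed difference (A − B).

TTR(A) = 8/8 = 1.00
TTR(B) = 8/8 = 1.00
Difference = 1.00 − 1.00 = 0.00

0.00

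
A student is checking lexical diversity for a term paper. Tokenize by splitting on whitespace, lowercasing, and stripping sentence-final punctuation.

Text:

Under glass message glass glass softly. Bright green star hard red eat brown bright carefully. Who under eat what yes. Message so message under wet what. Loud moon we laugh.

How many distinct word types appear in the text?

21

Distinct types: {bright, brown, carefully, eat, glass, green, hard, laugh, loud, message, moon, red, so, softly, star, under, we, wet, what, who, yes}
V = 21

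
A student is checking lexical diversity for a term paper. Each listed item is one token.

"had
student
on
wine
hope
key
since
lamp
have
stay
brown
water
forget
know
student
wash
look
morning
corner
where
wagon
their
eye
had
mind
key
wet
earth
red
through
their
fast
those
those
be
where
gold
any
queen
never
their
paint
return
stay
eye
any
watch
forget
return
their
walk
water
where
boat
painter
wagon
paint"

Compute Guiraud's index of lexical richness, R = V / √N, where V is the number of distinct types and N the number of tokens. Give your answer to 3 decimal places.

N = 57, V = 40.
√N = 7.549834
R = 40 / 7.549834 = 5.298

5.298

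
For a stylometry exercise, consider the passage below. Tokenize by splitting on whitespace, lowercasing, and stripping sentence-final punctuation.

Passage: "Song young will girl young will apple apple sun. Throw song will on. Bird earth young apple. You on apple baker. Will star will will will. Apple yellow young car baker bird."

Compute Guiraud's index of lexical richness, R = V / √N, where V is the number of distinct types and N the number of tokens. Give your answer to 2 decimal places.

N = 32, V = 15.
√N = 5.656854
R = 15 / 5.656854 = 2.65

2.65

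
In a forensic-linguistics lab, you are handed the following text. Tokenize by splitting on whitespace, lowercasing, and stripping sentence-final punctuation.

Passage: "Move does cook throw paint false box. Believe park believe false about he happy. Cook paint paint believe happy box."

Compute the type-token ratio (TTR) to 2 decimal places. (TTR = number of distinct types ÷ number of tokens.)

N = 20 tokens, V = 12 types.
TTR = V / N = 12 / 20 = 0.60

0.60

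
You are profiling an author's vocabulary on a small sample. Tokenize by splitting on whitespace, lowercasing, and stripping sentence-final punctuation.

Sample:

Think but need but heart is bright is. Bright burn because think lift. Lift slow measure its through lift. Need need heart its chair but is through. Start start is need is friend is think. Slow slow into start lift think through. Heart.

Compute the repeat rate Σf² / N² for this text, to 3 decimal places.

Frequencies: is:6, think:4, need:4, lift:4, but:3, heart:3, slow:3, through:3, start:3, bright:2, its:2, burn:1, because:1, measure:1, chair:1, friend:1, into:1
Σf² = 143; N² = 1849
Repeat rate = 143 / 1849 = 0.077

0.077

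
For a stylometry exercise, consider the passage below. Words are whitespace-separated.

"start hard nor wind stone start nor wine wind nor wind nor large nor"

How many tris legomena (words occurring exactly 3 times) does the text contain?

Frequencies: nor:5, wind:3, start:2, hard:1, stone:1, wine:1, large:1
Words with frequency 3: wind

1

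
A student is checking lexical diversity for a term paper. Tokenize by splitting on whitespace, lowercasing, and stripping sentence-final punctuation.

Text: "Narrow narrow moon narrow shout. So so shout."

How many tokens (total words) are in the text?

8

Tokens: narrow, narrow, moon, narrow, shout, so, so, shout
N = 8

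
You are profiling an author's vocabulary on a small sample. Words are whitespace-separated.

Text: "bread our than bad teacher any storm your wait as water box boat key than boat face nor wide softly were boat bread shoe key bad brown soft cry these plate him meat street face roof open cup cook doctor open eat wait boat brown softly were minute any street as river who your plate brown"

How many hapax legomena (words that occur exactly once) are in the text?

Frequencies: boat:4, brown:3, bread:2, than:2, bad:2, any:2, your:2, wait:2, as:2, key:2, face:2, softly:2, were:2, plate:2, street:2, open:2, our:1, teacher:1, storm:1, water:1, … (17 more, each freq 1)
Hapax (freq=1): box, cook, cry, cup, doctor, eat, him, meat, minute, nor, our, river, roof, shoe, soft, storm, teacher, these, water, who, wide

21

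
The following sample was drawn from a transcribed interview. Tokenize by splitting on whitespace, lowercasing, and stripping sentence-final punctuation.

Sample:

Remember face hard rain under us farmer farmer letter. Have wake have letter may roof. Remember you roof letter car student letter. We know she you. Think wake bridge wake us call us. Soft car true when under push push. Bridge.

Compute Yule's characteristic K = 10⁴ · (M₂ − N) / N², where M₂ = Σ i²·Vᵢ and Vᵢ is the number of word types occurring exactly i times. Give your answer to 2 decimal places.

249.85

Frequencies: letter:4, us:3, wake:3, remember:2, under:2, farmer:2, have:2, roof:2, you:2, car:2, bridge:2, push:2, face:1, hard:1, rain:1, may:1, student:1, we:1, know:1, she:1, … (5 more, each freq 1)
N = 41. Frequency spectrum: V_1=13, V_2=9, V_3=2, V_4=1
M₂ = 1²·13 + 2²·9 + 3²·2 + 4²·1 = 83
K = 10000 × (83 − 41) / 41² = 249.85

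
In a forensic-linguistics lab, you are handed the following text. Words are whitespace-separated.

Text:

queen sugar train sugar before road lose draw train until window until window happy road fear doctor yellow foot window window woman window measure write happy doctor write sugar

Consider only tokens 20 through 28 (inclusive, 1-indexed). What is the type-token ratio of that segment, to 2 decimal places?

Segment tokens 20–28: window, window, woman, window, measure, write, happy, doctor, write
Segment N = 9, segment V = 6.
TTR = 6 / 9 = 0.67

0.67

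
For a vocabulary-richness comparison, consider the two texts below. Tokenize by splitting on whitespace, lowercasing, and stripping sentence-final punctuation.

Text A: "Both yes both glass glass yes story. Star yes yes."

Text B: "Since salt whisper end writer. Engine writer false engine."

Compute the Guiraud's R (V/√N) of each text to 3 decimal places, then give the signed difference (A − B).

A: V=5, N=10, R=1.581
B: V=7, N=9, R=2.333
Difference = 1.581 − 2.333 = -0.752

-0.752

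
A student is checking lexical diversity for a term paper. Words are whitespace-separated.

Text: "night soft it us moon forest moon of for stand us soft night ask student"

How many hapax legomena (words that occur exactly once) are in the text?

Frequencies: night:2, soft:2, us:2, moon:2, it:1, forest:1, of:1, for:1, stand:1, ask:1, student:1
Hapax (freq=1): ask, for, forest, it, of, stand, student

7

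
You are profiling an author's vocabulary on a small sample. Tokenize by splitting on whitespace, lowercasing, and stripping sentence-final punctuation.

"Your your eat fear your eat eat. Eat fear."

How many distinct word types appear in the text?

3

Distinct types: {eat, fear, your}
V = 3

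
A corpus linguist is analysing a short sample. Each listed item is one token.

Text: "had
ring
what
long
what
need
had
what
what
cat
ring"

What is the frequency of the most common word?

Frequencies: what:4, had:2, ring:2, long:1, need:1, cat:1
Most common: 'what' with frequency 4.

4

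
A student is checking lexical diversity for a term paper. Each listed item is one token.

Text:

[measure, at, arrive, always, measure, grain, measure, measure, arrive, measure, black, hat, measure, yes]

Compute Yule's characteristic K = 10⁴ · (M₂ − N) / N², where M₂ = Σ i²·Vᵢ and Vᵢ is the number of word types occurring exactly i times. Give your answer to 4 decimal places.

Frequencies: measure:6, arrive:2, at:1, always:1, grain:1, black:1, hat:1, yes:1
N = 14. Frequency spectrum: V_1=6, V_2=1, V_6=1
M₂ = 1²·6 + 2²·1 + 6²·1 = 46
K = 10000 × (46 − 14) / 14² = 1632.6531

1632.6531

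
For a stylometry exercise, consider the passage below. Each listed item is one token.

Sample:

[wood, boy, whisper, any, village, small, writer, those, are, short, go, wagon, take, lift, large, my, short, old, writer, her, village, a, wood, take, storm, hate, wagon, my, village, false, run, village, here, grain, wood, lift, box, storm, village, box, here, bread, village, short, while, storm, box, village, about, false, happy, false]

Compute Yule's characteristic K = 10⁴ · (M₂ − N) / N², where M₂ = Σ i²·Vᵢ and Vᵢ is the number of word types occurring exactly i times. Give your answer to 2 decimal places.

Frequencies: village:7, wood:3, short:3, storm:3, false:3, box:3, writer:2, wagon:2, take:2, lift:2, my:2, here:2, boy:1, whisper:1, any:1, small:1, those:1, are:1, go:1, large:1, … (10 more, each freq 1)
N = 52. Frequency spectrum: V_1=18, V_2=6, V_3=5, V_7=1
M₂ = 1²·18 + 2²·6 + 3²·5 + 7²·1 = 136
K = 10000 × (136 − 52) / 52² = 310.65

310.65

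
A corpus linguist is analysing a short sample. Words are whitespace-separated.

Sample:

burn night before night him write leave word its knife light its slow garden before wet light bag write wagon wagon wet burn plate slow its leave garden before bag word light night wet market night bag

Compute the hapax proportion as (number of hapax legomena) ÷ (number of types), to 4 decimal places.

Frequencies: night:4, before:3, its:3, light:3, wet:3, bag:3, burn:2, write:2, leave:2, word:2, slow:2, garden:2, wagon:2, him:1, knife:1, plate:1, market:1
Hapax count = 4; type count = 17.
Ratio = 4 / 17 = 0.2353

0.2353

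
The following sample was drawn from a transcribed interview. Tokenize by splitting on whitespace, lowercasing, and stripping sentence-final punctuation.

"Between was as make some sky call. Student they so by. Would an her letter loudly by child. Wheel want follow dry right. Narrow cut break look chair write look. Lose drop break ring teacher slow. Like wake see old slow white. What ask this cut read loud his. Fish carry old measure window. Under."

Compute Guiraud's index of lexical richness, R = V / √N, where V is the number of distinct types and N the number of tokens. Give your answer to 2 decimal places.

6.61

N = 55, V = 49.
√N = 7.416198
R = 49 / 7.416198 = 6.61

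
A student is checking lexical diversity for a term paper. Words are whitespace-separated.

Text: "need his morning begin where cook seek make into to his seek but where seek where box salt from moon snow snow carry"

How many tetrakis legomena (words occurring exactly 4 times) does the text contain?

Frequencies: where:3, seek:3, his:2, snow:2, need:1, morning:1, begin:1, cook:1, make:1, into:1, to:1, but:1, box:1, salt:1, from:1, moon:1, carry:1
Words with frequency 4: (none)

0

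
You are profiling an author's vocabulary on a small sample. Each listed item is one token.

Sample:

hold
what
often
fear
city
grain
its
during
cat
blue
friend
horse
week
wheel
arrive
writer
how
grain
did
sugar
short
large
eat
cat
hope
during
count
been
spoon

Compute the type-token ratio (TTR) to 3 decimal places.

N = 29 tokens, V = 26 types.
TTR = V / N = 26 / 29 = 0.897

0.897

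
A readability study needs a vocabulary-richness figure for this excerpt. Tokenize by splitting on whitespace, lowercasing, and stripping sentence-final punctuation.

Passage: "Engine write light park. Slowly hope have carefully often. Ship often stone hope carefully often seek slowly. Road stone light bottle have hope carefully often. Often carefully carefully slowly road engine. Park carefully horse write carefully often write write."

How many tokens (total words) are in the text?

Tokens: engine, write, light, park, slowly, hope, have, carefully, often, ship, often, stone, hope, carefully, often, seek, slowly, road, stone, light, bottle, have, hope, carefully, often, often, carefully, carefully, slowly, road, engine, park, carefully, horse, write, carefully, often, write, write
N = 39

39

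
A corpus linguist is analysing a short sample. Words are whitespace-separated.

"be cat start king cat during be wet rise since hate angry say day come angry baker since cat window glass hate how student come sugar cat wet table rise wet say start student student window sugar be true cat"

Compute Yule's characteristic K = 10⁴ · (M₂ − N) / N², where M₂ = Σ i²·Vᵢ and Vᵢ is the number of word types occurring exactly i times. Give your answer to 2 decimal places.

Frequencies: cat:5, be:3, wet:3, student:3, start:2, rise:2, since:2, hate:2, angry:2, say:2, come:2, window:2, sugar:2, king:1, during:1, day:1, baker:1, glass:1, how:1, table:1, … (1 more, each freq 1)
N = 40. Frequency spectrum: V_1=8, V_2=9, V_3=3, V_5=1
M₂ = 1²·8 + 2²·9 + 3²·3 + 5²·1 = 96
K = 10000 × (96 − 40) / 40² = 350.00

350.00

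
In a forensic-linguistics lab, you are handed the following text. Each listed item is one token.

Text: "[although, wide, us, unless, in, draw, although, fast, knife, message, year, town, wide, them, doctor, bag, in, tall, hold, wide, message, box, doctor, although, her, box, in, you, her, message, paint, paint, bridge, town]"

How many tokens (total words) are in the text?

Tokens: although, wide, us, unless, in, draw, although, fast, knife, message, year, town, wide, them, doctor, bag, in, tall, hold, wide, message, box, doctor, although, her, box, in, you, her, message, paint, paint, bridge, town
N = 34

34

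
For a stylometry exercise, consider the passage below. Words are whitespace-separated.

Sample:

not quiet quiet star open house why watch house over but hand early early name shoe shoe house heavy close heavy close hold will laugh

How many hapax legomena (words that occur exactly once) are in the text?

Frequencies: house:3, quiet:2, early:2, shoe:2, heavy:2, close:2, not:1, star:1, open:1, why:1, watch:1, over:1, but:1, hand:1, name:1, hold:1, will:1, laugh:1
Hapax (freq=1): but, hand, hold, laugh, name, not, open, over, star, watch, why, will

12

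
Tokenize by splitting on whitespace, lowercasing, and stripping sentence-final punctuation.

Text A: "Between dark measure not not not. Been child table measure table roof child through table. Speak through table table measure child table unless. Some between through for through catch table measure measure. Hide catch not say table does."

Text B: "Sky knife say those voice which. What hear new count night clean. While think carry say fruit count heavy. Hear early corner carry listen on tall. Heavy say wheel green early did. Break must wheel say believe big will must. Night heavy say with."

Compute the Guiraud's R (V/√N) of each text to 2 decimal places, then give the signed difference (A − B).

-1.91

A: V=17, N=38, R=2.76
B: V=31, N=44, R=4.67
Difference = 2.76 − 4.67 = -1.91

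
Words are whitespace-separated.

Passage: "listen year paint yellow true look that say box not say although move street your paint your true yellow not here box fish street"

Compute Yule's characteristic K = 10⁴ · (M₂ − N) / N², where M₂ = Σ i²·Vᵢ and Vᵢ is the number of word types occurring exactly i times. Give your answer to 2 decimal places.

Frequencies: paint:2, yellow:2, true:2, say:2, box:2, not:2, street:2, your:2, listen:1, year:1, look:1, that:1, although:1, move:1, here:1, fish:1
N = 24. Frequency spectrum: V_1=8, V_2=8
M₂ = 1²·8 + 2²·8 = 40
K = 10000 × (40 − 24) / 24² = 277.78

277.78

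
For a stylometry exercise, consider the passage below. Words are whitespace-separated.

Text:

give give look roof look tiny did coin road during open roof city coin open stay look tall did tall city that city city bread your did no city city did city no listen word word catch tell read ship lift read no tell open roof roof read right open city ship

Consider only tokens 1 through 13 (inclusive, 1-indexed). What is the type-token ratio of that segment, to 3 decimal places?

0.769

Segment tokens 1–13: give, give, look, roof, look, tiny, did, coin, road, during, open, roof, city
Segment N = 13, segment V = 10.
TTR = 10 / 13 = 0.769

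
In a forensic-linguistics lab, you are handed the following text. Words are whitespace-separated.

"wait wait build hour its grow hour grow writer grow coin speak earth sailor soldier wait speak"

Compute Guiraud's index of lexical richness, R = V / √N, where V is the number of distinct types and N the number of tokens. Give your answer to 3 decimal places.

N = 17, V = 11.
√N = 4.123106
R = 11 / 4.123106 = 2.668

2.668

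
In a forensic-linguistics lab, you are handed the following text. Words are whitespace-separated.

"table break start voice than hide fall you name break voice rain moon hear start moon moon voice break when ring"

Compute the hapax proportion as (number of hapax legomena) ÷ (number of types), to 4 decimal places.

0.7143

Frequencies: break:3, voice:3, moon:3, start:2, table:1, than:1, hide:1, fall:1, you:1, name:1, rain:1, hear:1, when:1, ring:1
Hapax count = 10; type count = 14.
Ratio = 10 / 14 = 0.7143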